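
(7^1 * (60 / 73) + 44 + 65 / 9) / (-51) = -1.12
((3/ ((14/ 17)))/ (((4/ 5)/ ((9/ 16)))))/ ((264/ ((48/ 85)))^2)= 27/ 2303840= 0.00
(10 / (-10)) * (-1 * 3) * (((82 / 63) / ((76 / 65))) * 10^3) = 1332500 / 399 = 3339.60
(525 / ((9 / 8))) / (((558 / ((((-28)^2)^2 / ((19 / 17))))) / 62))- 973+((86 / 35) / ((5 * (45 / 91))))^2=685702226139181 / 24046875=28515232.28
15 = 15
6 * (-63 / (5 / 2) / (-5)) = 756 / 25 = 30.24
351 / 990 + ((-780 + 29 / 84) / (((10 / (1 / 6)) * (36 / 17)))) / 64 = 33040607 / 127733760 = 0.26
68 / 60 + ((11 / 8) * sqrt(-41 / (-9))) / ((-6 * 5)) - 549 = -8218 / 15 - 11 * sqrt(41) / 720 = -547.96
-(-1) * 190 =190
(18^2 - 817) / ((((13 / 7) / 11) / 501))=-19018461 / 13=-1462958.54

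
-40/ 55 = -8/ 11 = -0.73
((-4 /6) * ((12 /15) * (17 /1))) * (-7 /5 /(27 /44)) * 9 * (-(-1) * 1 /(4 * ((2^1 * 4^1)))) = 5.82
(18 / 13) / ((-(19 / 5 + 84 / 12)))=-5 / 39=-0.13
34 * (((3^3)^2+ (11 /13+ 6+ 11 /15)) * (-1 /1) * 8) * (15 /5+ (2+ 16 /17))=-232110928 /195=-1190312.45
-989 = -989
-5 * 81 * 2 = -810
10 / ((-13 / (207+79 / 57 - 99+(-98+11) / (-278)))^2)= 15108243237605 / 21217588002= 712.06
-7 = -7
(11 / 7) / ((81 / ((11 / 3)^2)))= 1331 / 5103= 0.26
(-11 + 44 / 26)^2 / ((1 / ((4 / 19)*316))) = 18506224 / 3211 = 5763.38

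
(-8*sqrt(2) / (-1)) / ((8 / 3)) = 3*sqrt(2) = 4.24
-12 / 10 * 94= -564 / 5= -112.80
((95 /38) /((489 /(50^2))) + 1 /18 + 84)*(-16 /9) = -172.15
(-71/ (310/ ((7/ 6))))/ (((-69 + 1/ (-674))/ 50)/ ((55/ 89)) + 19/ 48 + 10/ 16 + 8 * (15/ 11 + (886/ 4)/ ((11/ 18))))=-0.00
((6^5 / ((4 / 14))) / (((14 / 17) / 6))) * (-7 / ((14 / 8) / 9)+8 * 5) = 793152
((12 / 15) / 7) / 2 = 2 / 35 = 0.06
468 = 468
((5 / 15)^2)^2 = 1 / 81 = 0.01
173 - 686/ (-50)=4668/ 25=186.72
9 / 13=0.69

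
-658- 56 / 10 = -3318 / 5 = -663.60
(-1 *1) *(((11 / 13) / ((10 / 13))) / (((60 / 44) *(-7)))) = 121 / 1050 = 0.12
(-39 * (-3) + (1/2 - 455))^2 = 455625/4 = 113906.25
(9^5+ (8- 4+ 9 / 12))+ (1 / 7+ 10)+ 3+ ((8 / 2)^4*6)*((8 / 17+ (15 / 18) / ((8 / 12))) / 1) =29373825 / 476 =61709.72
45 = 45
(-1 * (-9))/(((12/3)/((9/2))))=81/8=10.12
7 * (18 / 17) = 7.41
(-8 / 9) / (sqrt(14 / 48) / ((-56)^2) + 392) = -35246833664 / 15543853645821 + 7168 * sqrt(42) / 46631560937463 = -0.00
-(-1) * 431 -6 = 425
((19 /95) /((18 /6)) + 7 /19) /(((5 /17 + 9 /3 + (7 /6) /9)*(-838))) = -18972 /125107115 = -0.00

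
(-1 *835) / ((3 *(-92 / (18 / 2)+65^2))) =-2505 / 37933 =-0.07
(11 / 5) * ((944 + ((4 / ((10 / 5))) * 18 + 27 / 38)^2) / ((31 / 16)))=145603084 / 55955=2602.15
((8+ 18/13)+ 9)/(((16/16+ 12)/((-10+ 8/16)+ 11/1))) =717/338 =2.12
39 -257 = -218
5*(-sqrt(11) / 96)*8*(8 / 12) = -5*sqrt(11) / 18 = -0.92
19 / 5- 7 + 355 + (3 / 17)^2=508396 / 1445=351.83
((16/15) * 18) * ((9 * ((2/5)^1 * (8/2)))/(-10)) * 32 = -110592/125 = -884.74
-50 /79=-0.63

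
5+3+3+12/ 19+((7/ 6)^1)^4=332035/ 24624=13.48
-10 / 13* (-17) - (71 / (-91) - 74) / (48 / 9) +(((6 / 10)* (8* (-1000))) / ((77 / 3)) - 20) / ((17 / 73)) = -2578625 / 2992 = -861.84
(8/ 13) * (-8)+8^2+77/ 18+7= 16463/ 234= 70.35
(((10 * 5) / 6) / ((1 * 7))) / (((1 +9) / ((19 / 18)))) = 95 / 756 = 0.13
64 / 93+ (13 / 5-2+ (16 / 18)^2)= 26093 / 12555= 2.08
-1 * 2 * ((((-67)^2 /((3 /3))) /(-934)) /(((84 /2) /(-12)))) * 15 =-134670 /3269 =-41.20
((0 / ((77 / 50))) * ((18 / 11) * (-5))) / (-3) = 0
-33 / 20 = -1.65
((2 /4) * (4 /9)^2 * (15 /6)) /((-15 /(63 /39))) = -28 /1053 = -0.03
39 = 39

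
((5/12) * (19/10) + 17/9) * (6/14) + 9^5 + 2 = 9920761/168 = 59052.15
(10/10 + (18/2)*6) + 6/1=61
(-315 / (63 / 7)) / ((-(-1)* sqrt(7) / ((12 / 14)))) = -30* sqrt(7) / 7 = -11.34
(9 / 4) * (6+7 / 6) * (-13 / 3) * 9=-5031 / 8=-628.88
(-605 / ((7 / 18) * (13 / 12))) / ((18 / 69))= -500940 / 91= -5504.84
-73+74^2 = 5403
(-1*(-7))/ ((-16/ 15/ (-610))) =32025/ 8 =4003.12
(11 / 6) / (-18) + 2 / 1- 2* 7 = -1307 / 108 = -12.10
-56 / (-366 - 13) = 56 / 379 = 0.15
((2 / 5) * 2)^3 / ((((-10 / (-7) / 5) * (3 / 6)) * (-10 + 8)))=-224 / 125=-1.79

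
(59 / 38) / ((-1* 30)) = -59 / 1140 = -0.05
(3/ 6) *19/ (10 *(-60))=-19/ 1200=-0.02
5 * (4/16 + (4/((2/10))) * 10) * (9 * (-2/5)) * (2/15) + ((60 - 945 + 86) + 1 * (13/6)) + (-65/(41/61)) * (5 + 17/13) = -56623/30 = -1887.43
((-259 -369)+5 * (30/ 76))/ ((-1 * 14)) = 23789/ 532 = 44.72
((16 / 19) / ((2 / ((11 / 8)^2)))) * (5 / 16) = 605 / 2432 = 0.25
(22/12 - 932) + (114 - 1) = -4903/6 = -817.17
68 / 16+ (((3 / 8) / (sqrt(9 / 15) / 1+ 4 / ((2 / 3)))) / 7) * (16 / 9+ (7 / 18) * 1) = 14107 / 3304 - 13 * sqrt(15) / 19824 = 4.27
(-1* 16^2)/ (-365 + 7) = 128/ 179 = 0.72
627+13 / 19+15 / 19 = 11941 / 19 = 628.47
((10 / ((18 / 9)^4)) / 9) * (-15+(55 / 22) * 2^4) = 125 / 72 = 1.74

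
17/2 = 8.50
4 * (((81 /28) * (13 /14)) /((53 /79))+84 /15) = 997663 /25970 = 38.42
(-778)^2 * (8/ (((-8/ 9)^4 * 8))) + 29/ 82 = 40705515169/ 41984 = 969548.28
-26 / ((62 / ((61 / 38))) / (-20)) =7930 / 589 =13.46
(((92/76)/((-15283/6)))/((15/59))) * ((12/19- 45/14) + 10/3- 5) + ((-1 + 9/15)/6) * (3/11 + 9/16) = -973456283/20391434448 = -0.05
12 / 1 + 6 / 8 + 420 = 1731 / 4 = 432.75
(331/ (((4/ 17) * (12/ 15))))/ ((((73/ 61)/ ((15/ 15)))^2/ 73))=104690335/ 1168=89632.14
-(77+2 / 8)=-309 / 4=-77.25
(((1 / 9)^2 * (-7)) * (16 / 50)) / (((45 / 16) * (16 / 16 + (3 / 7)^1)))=-3136 / 455625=-0.01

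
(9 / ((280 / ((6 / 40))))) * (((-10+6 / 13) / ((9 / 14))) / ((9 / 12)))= -0.10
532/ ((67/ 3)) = 1596/ 67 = 23.82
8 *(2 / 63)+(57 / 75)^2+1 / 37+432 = 630620866 / 1456875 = 432.86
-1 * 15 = -15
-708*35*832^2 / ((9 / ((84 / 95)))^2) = -896546373632 / 5415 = -165567197.35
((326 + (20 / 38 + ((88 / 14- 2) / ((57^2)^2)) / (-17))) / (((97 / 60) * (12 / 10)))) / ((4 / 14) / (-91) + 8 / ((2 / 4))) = 62209214002390 / 5912525238777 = 10.52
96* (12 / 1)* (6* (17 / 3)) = 39168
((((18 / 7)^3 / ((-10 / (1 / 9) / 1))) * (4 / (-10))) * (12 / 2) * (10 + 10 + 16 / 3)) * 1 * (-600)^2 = 1418342400 / 343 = 4135109.04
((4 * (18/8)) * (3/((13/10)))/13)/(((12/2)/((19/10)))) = 171/338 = 0.51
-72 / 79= -0.91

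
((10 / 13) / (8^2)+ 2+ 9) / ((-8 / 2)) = -4581 / 1664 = -2.75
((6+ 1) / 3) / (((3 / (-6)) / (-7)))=98 / 3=32.67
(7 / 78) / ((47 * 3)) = 7 / 10998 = 0.00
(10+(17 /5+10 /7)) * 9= 4671 /35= 133.46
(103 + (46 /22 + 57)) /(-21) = -1783 /231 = -7.72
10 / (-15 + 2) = -10 / 13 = -0.77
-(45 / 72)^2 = -25 / 64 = -0.39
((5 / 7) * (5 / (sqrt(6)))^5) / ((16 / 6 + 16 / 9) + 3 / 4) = 15625 * sqrt(6) / 7854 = 4.87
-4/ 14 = -0.29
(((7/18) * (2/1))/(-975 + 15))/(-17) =7/146880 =0.00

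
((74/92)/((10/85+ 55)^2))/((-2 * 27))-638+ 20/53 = -73700490181553/115586374788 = -637.62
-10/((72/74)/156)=-4810/3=-1603.33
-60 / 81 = -20 / 27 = -0.74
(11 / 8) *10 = 55 / 4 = 13.75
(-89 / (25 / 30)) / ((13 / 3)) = -1602 / 65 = -24.65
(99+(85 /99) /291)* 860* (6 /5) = 102171.04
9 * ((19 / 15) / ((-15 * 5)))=-0.15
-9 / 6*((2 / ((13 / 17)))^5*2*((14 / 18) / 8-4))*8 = 12767354144 / 1113879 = 11462.07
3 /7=0.43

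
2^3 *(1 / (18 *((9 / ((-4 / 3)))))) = -16 / 243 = -0.07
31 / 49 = 0.63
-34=-34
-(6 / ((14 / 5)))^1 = -15 / 7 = -2.14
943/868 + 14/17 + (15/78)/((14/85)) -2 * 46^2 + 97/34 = -202669617/47957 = -4226.07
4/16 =1/4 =0.25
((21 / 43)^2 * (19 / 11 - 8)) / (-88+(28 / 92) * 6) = 699867 / 40311898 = 0.02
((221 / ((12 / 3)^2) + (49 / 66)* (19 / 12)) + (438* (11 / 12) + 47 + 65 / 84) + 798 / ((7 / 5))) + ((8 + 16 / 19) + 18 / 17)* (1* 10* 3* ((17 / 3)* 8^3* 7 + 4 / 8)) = 21608953876165 / 3581424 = 6033620.67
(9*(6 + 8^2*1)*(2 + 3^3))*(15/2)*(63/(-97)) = -8632575/97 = -88995.62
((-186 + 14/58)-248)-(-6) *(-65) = -23889/29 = -823.76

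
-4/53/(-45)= 4/2385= 0.00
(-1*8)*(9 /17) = -72 /17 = -4.24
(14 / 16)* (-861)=-753.38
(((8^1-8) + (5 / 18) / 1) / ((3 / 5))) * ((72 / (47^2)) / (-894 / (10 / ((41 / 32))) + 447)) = 16000 / 352510011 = 0.00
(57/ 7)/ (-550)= -57/ 3850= -0.01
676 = 676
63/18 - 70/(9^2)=427/162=2.64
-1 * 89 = -89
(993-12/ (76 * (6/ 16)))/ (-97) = -18859/ 1843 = -10.23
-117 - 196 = -313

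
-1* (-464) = 464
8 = 8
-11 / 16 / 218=-11 / 3488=-0.00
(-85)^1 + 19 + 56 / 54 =-1754 / 27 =-64.96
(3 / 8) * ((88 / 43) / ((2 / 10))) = 3.84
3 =3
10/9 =1.11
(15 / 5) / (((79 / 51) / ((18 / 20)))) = 1377 / 790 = 1.74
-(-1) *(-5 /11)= -5 /11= -0.45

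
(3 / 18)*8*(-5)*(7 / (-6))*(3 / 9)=70 / 27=2.59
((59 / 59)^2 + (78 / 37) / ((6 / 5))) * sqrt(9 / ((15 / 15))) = 306 / 37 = 8.27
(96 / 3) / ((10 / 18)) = 288 / 5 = 57.60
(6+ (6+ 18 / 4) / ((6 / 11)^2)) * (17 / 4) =16847 / 96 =175.49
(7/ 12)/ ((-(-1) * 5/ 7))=49/ 60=0.82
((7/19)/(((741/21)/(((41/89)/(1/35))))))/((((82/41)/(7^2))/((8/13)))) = 2.54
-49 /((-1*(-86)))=-49 /86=-0.57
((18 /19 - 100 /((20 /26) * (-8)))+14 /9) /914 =12827 /625176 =0.02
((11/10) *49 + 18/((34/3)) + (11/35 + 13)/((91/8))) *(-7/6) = -66.10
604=604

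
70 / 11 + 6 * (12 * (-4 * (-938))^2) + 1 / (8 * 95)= 8473531260891 / 8360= 1013580294.36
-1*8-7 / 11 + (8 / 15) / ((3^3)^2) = -1038737 / 120285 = -8.64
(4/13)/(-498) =-2/3237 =-0.00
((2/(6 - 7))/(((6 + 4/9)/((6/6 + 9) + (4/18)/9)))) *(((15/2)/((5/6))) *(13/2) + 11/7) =-1682/9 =-186.89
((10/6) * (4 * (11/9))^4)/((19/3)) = 18740480/124659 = 150.33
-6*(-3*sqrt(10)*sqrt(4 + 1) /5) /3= 6*sqrt(2)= 8.49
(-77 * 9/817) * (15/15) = -693/817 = -0.85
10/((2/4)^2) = 40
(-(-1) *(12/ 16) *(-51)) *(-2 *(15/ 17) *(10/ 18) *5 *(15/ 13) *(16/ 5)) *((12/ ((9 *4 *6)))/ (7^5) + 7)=1058841500/ 218491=4846.16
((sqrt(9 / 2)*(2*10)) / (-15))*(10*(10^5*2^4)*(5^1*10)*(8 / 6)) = -3016988933.06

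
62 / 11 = 5.64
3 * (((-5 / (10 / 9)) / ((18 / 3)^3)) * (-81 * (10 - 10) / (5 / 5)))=0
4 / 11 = 0.36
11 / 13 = 0.85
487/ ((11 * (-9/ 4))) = -1948/ 99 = -19.68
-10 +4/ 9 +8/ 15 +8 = -46/ 45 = -1.02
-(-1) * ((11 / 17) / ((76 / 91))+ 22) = 29425 / 1292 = 22.77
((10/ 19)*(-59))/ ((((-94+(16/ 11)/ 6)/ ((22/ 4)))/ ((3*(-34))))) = -321255/ 1729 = -185.80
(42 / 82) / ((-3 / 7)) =-49 / 41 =-1.20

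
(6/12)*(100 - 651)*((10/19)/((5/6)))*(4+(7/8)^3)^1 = -208017/256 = -812.57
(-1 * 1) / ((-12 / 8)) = 2 / 3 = 0.67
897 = 897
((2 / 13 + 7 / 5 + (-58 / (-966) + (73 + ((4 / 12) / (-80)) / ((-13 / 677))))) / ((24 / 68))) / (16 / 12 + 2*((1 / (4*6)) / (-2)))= 9830981 / 59892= 164.15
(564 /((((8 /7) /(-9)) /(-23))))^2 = 41742167481 /4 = 10435541870.25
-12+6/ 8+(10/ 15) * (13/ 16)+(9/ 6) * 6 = -41/ 24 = -1.71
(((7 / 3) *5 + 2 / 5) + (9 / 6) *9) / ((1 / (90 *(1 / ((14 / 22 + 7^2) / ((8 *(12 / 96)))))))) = 649 / 14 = 46.36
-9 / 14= -0.64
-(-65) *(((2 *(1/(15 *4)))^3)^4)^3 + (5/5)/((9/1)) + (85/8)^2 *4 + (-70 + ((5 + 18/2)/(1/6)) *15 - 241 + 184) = 47570201544900167247712500000000000000000000000000000013/30018927059399824200000000000000000000000000000000000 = 1584.67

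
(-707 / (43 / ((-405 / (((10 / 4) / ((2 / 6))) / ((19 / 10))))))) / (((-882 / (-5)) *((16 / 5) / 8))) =28785 / 1204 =23.91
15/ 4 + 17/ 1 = 83/ 4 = 20.75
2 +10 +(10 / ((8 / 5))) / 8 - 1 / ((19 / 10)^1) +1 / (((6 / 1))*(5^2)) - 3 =422329 / 45600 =9.26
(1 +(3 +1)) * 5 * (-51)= -1275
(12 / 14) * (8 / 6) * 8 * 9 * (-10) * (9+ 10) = -109440 / 7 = -15634.29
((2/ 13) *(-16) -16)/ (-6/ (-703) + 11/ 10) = -1687200/ 101309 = -16.65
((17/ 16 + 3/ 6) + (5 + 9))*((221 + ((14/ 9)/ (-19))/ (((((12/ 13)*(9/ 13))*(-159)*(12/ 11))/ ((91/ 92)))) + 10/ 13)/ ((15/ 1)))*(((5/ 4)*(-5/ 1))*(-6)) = 1939323400014965/ 224764720128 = 8628.24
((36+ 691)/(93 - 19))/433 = 727/32042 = 0.02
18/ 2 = 9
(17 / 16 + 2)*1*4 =49 / 4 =12.25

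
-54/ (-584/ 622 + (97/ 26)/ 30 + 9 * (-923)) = 13099320/ 2015309653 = 0.01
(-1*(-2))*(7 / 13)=14 / 13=1.08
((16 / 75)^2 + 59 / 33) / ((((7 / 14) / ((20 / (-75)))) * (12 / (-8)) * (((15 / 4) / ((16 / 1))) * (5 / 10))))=232327168 / 41765625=5.56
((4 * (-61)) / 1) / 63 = -244 / 63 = -3.87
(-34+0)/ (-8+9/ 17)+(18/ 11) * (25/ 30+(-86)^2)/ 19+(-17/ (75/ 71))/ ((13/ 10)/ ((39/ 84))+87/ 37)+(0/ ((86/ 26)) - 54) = 221768599258/ 379432185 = 584.47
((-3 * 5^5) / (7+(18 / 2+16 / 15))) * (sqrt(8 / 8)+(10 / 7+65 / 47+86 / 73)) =-4212984375 / 1537088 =-2740.89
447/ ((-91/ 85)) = -37995/ 91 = -417.53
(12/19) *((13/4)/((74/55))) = 2145/1406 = 1.53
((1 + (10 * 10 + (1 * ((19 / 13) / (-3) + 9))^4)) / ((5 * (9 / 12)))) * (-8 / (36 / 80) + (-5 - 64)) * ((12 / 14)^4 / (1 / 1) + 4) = -84332108908839440 / 149973439707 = -562313.63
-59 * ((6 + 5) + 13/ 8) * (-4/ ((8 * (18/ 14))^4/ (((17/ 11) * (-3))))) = -1.23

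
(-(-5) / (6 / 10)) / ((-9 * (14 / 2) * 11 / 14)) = -50 / 297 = -0.17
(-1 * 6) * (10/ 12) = -5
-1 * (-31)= 31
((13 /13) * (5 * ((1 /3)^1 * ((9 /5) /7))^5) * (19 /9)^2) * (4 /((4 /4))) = 4332 /10504375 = 0.00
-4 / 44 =-0.09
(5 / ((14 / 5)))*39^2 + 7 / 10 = 95087 / 35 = 2716.77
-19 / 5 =-3.80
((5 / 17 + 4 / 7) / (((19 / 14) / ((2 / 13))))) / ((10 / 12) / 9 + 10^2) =22248 / 22695595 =0.00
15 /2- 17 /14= 44 /7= 6.29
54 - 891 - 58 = -895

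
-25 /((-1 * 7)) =25 /7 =3.57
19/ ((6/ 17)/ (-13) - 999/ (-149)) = 625651/ 219885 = 2.85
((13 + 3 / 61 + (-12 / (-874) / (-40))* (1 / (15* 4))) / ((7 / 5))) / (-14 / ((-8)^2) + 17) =278281478 / 501018315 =0.56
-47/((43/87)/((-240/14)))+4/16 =1963021/1204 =1630.42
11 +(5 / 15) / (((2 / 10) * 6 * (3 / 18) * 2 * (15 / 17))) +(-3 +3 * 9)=647 / 18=35.94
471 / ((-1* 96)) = -157 / 32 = -4.91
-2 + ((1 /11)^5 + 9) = 1127358 /161051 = 7.00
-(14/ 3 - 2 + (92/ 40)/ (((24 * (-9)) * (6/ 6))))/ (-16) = 5737/ 34560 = 0.17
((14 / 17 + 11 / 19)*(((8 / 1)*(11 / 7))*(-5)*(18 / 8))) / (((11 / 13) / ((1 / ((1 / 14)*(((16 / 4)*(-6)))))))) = 88335 / 646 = 136.74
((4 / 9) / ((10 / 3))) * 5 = 2 / 3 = 0.67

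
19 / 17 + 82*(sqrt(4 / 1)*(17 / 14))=23831 / 119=200.26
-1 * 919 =-919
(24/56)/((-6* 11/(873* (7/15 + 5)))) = -11931/385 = -30.99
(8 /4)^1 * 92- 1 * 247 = -63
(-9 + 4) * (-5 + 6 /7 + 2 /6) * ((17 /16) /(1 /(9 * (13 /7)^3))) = 2801175 /2401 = 1166.67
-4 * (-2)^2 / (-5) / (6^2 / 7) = 28 / 45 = 0.62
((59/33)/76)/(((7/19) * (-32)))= -59/29568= -0.00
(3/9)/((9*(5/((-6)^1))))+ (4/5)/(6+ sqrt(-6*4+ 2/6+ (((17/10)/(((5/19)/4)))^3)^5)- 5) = -4271781441524108487250385355241918567950028/96115082434292440962002113564785361382391255+ 12207031250*sqrt(12815344324572325461608663711809587490959459)/2135890720762054243600046968106341364053139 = -0.04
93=93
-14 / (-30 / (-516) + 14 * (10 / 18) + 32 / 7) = -75852 / 67223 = -1.13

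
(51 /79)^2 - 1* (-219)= 1369380 /6241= 219.42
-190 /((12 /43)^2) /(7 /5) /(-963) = 878275 /485352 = 1.81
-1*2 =-2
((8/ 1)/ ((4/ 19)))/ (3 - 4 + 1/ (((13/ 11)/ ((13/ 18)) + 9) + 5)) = -6536/ 161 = -40.60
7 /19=0.37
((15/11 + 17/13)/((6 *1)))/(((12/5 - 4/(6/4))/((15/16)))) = -14325/9152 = -1.57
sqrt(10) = 3.16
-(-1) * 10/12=5/6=0.83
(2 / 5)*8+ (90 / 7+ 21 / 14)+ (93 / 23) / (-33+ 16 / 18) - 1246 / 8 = -128716689 / 930580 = -138.32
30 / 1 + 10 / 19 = 580 / 19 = 30.53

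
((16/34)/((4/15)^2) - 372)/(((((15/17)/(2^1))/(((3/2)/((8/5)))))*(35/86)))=-534189/280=-1907.82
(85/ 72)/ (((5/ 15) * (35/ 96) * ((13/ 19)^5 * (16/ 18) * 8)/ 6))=1136529441/ 20792408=54.66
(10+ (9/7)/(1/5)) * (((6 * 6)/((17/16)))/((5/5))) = 66240/119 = 556.64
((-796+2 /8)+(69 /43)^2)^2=34413745540329 /54700816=629126.73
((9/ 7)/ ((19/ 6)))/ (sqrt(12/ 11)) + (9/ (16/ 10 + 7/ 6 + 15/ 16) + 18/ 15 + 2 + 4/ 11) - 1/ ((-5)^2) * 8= 9 * sqrt(33)/ 133 + 1386988/ 244475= 6.06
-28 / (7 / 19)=-76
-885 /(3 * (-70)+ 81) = 295 /43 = 6.86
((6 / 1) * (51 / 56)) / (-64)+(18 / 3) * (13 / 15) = 45827 / 8960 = 5.11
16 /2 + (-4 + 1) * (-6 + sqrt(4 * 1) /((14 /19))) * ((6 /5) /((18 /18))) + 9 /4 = 22.08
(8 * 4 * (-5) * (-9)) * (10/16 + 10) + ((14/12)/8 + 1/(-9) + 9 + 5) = 2205221/144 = 15314.03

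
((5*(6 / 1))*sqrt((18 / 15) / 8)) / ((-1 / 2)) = -6*sqrt(15) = -23.24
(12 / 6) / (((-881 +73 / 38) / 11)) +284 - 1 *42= 8083174 / 33405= 241.97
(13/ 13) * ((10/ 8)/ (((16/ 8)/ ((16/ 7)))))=1.43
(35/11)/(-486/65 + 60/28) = -15925/26697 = -0.60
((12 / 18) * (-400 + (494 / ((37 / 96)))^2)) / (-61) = -4496976352 / 250527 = -17950.07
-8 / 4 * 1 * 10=-20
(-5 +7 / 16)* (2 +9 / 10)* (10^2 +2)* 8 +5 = -107917 / 10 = -10791.70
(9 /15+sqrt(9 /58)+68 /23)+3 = 3 * sqrt(58) /58+754 /115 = 6.95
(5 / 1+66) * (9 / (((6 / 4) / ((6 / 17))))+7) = 11005 / 17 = 647.35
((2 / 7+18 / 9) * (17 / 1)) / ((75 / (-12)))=-1088 / 175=-6.22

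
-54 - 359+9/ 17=-7012/ 17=-412.47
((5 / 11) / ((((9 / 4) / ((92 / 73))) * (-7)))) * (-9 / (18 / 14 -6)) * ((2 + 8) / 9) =-18400 / 238491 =-0.08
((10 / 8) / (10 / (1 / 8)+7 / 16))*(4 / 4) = 20 / 1287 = 0.02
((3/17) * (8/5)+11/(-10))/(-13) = 139/2210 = 0.06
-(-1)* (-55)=-55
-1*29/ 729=-0.04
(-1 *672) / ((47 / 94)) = -1344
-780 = -780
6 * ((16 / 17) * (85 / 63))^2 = 12800 / 1323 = 9.67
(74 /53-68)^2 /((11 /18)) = 224296200 /30899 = 7259.01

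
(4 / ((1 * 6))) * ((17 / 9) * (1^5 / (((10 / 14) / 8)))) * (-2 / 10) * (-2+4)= -5.64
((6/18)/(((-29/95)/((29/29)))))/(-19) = 5/87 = 0.06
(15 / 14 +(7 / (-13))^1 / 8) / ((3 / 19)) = 13889 / 2184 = 6.36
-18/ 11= -1.64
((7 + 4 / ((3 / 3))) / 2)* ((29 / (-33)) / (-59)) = 29 / 354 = 0.08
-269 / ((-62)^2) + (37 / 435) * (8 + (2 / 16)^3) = 130699109 / 214033920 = 0.61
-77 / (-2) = 77 / 2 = 38.50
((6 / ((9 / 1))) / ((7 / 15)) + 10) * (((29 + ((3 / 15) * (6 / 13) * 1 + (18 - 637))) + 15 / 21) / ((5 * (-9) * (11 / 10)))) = 953184 / 7007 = 136.03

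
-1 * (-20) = 20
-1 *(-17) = 17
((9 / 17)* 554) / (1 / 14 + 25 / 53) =3699612 / 6851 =540.01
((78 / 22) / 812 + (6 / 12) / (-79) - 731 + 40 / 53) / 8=-27309993889 / 299186272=-91.28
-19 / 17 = -1.12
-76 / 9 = -8.44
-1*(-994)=994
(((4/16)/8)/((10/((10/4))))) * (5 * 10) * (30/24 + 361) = 141.50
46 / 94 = 23 / 47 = 0.49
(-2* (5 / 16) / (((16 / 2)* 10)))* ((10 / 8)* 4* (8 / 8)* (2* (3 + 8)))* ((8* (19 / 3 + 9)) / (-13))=1265 / 156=8.11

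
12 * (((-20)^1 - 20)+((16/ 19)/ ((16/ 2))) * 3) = -9048/ 19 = -476.21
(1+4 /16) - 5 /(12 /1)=5 /6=0.83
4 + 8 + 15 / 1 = 27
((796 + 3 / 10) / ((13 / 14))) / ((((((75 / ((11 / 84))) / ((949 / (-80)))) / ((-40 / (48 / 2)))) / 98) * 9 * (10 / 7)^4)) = 752281706561 / 9720000000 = 77.40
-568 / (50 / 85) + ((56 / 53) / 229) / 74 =-2168104992 / 2245345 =-965.60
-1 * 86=-86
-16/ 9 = -1.78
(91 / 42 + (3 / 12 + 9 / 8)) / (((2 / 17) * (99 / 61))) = 88145 / 4752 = 18.55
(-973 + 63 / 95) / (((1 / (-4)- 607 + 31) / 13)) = 4803344 / 218975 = 21.94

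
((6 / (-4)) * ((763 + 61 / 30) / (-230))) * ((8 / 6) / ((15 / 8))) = 91804 / 25875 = 3.55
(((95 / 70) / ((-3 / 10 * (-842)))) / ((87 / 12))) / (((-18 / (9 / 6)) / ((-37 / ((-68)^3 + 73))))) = -3515 / 483589137906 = -0.00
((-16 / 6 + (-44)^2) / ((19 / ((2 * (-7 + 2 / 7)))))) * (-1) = 545200 / 399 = 1366.42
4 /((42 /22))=44 /21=2.10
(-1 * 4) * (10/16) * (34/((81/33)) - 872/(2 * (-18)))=-2570/27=-95.19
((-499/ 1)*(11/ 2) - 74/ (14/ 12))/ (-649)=39311/ 9086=4.33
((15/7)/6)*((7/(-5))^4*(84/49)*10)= 588/25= 23.52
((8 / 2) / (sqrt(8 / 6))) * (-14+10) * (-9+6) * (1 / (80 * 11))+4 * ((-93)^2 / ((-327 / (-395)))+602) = 3 * sqrt(3) / 110+4817612 / 109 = 44198.32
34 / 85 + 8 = 42 / 5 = 8.40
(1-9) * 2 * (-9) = 144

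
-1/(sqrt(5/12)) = -2*sqrt(15)/5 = -1.55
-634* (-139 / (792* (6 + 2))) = 44063 / 3168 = 13.91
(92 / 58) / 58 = 23 / 841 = 0.03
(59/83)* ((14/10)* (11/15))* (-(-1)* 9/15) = 4543/10375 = 0.44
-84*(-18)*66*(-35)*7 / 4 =-6112260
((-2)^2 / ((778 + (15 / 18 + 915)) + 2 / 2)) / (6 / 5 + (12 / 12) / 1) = 120 / 111859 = 0.00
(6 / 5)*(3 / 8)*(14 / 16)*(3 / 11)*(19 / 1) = 2.04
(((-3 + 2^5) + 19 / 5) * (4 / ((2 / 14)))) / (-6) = -2296 / 15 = -153.07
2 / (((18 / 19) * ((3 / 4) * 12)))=19 / 81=0.23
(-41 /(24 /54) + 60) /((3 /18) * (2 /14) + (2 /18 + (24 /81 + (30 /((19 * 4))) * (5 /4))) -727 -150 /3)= 926478 /22295093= 0.04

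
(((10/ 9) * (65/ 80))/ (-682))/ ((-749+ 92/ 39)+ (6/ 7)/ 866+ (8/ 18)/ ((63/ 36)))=2561195/ 1444141285312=0.00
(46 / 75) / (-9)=-46 / 675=-0.07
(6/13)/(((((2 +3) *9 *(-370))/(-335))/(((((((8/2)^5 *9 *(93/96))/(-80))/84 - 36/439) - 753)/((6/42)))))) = -517754493/10557950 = -49.04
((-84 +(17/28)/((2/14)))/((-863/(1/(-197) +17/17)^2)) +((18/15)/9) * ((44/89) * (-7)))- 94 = -94.37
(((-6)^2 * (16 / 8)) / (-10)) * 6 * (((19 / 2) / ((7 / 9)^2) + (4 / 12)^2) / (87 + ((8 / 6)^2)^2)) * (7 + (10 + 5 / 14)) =-1647349002 / 12524645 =-131.53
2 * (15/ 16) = 15/ 8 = 1.88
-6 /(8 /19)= -57 /4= -14.25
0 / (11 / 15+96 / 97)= 0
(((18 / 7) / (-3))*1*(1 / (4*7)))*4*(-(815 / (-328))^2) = 1992675 / 2635808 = 0.76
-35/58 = -0.60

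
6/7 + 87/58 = 33/14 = 2.36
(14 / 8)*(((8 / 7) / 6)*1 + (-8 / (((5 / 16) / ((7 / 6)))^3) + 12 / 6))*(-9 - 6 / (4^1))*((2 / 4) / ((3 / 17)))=582073387 / 27000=21558.27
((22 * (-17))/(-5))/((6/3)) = 187/5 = 37.40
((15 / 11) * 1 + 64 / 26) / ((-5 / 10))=-1094 / 143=-7.65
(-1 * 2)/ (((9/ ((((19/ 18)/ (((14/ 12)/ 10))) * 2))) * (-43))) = 760/ 8127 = 0.09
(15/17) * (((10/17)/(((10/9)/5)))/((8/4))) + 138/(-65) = -35889/37570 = -0.96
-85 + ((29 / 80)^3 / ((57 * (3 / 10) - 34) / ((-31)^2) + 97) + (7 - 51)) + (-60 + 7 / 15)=-8996495228411 / 47718451200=-188.53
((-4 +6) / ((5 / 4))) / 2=4 / 5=0.80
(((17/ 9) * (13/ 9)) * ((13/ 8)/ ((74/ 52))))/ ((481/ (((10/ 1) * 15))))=71825/ 73926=0.97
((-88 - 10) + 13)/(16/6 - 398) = 255/1186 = 0.22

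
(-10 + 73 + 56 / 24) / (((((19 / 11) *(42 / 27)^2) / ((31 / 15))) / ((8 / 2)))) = 12276 / 95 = 129.22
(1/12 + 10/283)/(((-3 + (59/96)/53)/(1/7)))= -170872/30121105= -0.01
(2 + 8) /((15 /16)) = 32 /3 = 10.67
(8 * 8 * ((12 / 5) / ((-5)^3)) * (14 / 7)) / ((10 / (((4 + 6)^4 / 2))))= -6144 / 5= -1228.80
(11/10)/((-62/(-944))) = 2596/155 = 16.75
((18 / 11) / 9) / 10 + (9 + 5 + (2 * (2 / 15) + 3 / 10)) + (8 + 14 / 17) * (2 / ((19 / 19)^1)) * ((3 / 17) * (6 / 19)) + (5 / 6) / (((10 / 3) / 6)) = 15464114 / 906015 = 17.07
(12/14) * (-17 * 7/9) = -34/3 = -11.33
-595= -595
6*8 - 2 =46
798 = 798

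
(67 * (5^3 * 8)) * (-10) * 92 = -61640000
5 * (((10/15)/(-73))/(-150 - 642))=5/86724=0.00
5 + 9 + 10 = 24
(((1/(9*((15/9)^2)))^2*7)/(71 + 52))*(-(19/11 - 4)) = 7/33825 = 0.00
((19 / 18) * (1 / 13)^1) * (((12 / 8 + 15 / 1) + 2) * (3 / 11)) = 703 / 1716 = 0.41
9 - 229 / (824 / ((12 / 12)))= 7187 / 824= 8.72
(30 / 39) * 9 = 90 / 13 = 6.92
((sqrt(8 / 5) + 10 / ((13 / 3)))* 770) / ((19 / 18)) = 5544* sqrt(10) / 19 + 415800 / 247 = 2606.12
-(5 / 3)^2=-25 / 9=-2.78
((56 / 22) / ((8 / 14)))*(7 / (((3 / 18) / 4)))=8232 / 11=748.36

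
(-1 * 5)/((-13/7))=35/13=2.69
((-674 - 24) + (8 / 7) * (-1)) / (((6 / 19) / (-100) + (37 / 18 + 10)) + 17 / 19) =-20921850 / 387443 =-54.00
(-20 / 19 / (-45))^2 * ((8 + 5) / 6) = 104 / 87723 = 0.00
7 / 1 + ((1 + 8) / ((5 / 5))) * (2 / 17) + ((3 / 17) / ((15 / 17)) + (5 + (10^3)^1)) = 86127 / 85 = 1013.26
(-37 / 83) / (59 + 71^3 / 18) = -666 / 29794759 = -0.00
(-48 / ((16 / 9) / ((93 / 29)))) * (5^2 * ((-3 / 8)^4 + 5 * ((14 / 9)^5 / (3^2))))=-10996.08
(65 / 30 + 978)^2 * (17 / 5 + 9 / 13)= 4599959413 / 1170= 3931589.24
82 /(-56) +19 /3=409 /84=4.87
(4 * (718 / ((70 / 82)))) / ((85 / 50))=235504 / 119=1979.03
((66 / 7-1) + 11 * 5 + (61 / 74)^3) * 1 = 181508323 / 2836568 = 63.99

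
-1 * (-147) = 147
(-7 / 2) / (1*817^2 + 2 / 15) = -105 / 20024674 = -0.00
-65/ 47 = -1.38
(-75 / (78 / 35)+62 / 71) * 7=-423591 / 1846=-229.46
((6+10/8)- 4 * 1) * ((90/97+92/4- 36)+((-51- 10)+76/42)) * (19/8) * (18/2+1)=-5500.59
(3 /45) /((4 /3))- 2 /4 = -0.45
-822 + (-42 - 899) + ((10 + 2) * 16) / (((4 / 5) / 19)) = 2797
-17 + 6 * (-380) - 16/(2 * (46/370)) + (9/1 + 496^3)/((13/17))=47710656452/299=159567412.88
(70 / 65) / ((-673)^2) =14 / 5888077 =0.00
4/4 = 1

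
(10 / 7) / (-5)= -2 / 7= -0.29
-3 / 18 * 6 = -1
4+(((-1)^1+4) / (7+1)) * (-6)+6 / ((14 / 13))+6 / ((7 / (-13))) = -107 / 28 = -3.82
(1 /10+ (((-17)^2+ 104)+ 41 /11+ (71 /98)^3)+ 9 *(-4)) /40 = 18698110941 /2070622400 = 9.03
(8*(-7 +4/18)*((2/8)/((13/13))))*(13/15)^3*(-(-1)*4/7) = -1072136/212625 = -5.04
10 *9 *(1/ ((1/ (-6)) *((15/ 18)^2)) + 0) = -777.60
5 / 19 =0.26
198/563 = 0.35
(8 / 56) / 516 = 0.00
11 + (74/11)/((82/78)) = 7847/451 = 17.40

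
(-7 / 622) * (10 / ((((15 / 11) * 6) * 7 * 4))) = -11 / 22392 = -0.00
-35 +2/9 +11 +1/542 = -115979/4878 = -23.78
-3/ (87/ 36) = -36/ 29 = -1.24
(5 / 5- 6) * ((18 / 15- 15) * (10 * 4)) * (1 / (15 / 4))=736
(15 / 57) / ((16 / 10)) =25 / 152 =0.16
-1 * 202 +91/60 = -12029/60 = -200.48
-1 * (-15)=15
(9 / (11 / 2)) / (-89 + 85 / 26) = -156 / 8173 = -0.02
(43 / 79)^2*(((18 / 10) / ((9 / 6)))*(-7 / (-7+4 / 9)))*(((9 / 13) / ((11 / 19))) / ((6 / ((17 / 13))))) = 338627709 / 3422595605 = 0.10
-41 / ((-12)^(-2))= -5904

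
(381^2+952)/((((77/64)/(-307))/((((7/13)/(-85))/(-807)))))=-260984384/891735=-292.67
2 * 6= 12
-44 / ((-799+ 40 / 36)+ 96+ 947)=-198 / 1103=-0.18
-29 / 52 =-0.56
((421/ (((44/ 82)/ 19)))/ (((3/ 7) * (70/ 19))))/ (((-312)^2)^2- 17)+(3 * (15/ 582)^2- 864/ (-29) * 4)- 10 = 93152523730221913583/ 853245058161097470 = 109.17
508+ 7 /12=6103 /12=508.58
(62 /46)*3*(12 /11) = 4.41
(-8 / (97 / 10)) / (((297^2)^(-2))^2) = -4843302352113267020880 / 97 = -49930952083641928050.31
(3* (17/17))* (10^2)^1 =300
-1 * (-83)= 83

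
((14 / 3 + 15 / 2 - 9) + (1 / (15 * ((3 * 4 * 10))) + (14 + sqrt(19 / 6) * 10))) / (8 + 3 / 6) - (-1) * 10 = 10 * sqrt(114) / 51 + 183901 / 15300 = 14.11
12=12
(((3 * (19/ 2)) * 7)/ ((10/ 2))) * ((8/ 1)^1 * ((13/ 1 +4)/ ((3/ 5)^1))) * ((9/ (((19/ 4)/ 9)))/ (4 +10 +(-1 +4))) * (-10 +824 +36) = 7711200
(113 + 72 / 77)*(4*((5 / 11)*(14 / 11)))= 350920 / 1331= 263.65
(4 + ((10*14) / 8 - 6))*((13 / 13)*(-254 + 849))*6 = 55335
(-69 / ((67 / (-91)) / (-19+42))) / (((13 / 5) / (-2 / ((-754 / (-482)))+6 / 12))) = -32604915 / 50518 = -645.41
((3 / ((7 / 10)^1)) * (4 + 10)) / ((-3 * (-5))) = 4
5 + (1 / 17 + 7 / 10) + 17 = 3869 / 170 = 22.76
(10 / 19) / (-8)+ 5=375 / 76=4.93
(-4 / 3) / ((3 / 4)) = -16 / 9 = -1.78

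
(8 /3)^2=7.11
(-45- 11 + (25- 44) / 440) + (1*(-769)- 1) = -363459 / 440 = -826.04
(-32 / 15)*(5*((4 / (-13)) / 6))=64 / 117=0.55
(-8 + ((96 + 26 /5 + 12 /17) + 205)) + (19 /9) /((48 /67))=11084029 /36720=301.85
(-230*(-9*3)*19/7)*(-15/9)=-196650/7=-28092.86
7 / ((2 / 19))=133 / 2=66.50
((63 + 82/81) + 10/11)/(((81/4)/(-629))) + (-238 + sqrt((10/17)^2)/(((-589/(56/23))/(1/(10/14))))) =-37473093422746/16620909129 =-2254.58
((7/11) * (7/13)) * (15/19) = 0.27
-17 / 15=-1.13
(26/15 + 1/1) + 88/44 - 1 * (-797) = 12026/15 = 801.73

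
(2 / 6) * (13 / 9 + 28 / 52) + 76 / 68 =10613 / 5967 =1.78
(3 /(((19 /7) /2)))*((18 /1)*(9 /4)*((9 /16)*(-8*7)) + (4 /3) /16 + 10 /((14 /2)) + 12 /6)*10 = -534340 /19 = -28123.16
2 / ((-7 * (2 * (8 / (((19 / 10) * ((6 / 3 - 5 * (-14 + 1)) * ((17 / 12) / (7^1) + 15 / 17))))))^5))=-29812548785258002760556847203157 / 2179259735632331459788800000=-13680.13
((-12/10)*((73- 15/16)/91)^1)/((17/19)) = -65721/61880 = -1.06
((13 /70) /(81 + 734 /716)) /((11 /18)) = 41886 /11305525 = 0.00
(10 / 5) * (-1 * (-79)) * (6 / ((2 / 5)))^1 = 2370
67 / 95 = 0.71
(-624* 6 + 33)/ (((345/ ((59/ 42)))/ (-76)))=2773354/ 2415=1148.39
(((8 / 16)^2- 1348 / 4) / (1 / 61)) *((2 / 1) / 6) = -6847.25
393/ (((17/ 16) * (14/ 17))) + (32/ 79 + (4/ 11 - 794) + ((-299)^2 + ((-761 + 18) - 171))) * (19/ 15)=111527.92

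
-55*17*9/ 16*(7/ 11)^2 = -37485/ 176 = -212.98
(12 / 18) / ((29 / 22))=44 / 87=0.51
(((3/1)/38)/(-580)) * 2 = -3/11020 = -0.00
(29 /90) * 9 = 29 /10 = 2.90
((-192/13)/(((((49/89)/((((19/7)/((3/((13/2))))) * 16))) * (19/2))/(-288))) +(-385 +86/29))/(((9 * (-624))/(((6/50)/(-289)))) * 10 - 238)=757367775/1345349276614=0.00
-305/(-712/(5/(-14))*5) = -305/9968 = -0.03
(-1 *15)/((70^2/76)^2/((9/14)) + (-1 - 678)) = -48735/18802679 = -0.00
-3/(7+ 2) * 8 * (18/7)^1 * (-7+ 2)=240/7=34.29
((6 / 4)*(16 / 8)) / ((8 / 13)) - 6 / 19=693 / 152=4.56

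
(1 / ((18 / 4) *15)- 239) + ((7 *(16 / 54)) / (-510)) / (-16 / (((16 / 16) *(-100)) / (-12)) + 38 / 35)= -120112699 / 502605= -238.98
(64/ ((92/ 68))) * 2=2176/ 23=94.61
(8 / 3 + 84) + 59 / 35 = 9277 / 105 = 88.35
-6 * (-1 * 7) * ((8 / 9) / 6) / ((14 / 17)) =68 / 9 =7.56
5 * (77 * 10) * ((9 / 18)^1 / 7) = 275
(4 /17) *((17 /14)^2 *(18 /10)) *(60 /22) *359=329562 /539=611.43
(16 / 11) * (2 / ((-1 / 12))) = -384 / 11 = -34.91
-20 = -20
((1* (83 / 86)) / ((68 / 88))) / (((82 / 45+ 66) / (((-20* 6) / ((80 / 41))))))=-5053455 / 4462024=-1.13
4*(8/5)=6.40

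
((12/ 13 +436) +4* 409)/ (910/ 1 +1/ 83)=2236684/ 981903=2.28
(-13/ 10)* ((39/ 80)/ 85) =-507/ 68000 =-0.01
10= 10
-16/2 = -8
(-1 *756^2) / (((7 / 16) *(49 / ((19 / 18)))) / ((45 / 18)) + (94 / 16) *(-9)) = 48263040 / 3779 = 12771.38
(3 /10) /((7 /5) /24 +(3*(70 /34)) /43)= 1.49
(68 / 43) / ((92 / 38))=646 / 989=0.65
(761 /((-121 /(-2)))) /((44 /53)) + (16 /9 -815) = -19120181 /23958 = -798.07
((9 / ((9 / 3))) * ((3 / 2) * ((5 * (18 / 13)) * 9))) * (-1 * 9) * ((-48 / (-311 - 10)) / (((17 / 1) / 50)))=-26244000 / 23647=-1109.82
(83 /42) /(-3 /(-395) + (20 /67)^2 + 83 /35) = 147171865 /183807852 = 0.80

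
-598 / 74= -299 / 37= -8.08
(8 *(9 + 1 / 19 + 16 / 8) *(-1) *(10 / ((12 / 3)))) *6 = -25200 / 19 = -1326.32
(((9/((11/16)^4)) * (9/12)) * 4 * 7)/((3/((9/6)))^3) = 1548288/14641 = 105.75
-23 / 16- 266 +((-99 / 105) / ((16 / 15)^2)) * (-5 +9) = -121297 / 448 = -270.75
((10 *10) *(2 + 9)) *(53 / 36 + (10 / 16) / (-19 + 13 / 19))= 3303025 / 2088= 1581.91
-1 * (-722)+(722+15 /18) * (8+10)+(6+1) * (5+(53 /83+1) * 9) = 13871.23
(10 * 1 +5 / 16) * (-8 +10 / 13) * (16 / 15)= -1034 / 13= -79.54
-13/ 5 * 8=-104/ 5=-20.80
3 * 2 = 6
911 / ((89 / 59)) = 53749 / 89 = 603.92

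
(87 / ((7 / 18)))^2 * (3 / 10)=3678534 / 245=15014.42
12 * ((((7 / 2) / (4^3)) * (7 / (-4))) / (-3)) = 49 / 128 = 0.38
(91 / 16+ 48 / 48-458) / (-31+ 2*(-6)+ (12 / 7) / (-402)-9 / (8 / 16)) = 7.40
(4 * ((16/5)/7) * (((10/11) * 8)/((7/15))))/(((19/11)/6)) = 92160/931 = 98.99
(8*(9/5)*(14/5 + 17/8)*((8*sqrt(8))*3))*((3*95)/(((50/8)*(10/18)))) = 174633408*sqrt(2)/625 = 395150.29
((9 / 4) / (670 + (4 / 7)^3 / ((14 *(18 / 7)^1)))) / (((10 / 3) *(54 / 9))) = 27783 / 165464480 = 0.00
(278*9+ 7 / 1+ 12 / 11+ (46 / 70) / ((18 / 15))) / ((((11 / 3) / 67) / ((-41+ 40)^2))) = 77714305 / 1694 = 45876.21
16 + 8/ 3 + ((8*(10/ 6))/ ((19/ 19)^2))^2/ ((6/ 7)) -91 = 3647/ 27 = 135.07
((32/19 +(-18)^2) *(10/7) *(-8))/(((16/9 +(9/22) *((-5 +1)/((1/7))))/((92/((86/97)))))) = 39913.47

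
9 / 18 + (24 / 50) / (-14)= 163 / 350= 0.47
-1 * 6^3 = -216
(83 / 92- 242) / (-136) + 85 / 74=1352457 / 462944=2.92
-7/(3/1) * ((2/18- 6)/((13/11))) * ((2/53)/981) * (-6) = -308/114777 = -0.00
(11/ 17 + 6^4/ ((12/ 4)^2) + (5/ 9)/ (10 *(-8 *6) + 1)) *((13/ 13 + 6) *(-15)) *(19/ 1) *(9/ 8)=-2643540585/ 8143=-324639.64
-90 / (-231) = 30 / 77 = 0.39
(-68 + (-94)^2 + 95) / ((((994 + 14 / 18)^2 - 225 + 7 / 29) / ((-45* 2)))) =-1873726830 / 2324002103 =-0.81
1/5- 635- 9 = -3219/5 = -643.80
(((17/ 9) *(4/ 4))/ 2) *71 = 67.06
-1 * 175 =-175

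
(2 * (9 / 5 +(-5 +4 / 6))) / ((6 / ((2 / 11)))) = -76 / 495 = -0.15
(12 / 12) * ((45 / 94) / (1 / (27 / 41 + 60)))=111915 / 3854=29.04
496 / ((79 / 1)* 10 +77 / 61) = 976 / 1557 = 0.63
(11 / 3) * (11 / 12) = 121 / 36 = 3.36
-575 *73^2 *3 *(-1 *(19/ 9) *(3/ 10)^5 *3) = 565891839/ 4000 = 141472.96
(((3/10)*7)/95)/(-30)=-7/9500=-0.00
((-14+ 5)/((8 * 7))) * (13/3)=-39/56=-0.70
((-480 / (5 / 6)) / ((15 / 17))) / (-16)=204 / 5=40.80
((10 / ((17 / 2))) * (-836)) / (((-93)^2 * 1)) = -16720 / 147033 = -0.11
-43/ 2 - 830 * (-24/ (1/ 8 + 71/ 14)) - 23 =735047/ 194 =3788.90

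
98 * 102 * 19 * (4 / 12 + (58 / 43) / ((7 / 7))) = 13737836 / 43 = 319484.56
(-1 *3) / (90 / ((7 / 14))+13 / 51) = -153 / 9193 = -0.02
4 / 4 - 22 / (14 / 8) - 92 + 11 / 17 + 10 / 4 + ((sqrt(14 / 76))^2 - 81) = -409784 / 2261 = -181.24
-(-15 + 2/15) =223/15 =14.87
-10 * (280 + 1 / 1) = -2810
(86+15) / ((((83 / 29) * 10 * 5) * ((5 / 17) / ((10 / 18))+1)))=49793 / 107900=0.46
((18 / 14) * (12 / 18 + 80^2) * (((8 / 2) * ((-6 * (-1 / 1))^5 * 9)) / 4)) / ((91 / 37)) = 149165437248 / 637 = 234168661.30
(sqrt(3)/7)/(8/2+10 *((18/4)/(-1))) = -sqrt(3)/287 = -0.01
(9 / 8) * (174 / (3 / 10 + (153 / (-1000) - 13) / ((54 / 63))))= -1174500 / 90271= -13.01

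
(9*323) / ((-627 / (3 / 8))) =-153 / 88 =-1.74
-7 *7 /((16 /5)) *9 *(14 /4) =-15435 /32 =-482.34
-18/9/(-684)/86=1/29412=0.00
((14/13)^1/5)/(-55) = -0.00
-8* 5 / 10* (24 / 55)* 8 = -768 / 55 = -13.96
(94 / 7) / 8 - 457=-12749 / 28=-455.32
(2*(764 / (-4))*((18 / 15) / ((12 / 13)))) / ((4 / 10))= -2483 / 2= -1241.50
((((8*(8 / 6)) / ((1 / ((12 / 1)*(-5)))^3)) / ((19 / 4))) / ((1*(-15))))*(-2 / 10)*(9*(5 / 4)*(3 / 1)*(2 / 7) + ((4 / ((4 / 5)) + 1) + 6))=-139972.33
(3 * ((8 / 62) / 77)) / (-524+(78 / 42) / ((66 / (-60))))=-6 / 627409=-0.00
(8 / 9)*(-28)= -224 / 9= -24.89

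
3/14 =0.21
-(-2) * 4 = 8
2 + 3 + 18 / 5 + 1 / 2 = 91 / 10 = 9.10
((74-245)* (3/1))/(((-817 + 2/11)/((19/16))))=35739/47920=0.75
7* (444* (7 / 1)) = 21756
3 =3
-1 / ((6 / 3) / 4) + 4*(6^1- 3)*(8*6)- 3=571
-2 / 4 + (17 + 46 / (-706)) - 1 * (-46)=44079 / 706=62.43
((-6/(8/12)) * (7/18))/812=-1/232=-0.00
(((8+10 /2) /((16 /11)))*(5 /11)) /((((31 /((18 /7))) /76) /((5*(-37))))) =-2056275 /434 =-4737.96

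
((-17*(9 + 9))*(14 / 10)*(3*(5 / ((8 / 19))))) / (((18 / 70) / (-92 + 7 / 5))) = 21508893 / 4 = 5377223.25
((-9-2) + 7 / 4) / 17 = -37 / 68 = -0.54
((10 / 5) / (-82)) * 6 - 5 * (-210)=43044 / 41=1049.85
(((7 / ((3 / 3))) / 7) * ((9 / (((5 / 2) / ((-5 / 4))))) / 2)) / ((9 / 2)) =-1 / 2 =-0.50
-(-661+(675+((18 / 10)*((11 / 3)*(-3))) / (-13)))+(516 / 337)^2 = -97284481 / 7381985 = -13.18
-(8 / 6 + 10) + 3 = -25 / 3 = -8.33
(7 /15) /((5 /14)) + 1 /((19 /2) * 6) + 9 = 4904 /475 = 10.32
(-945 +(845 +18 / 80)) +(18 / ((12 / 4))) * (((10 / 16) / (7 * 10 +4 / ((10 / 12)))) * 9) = -371471 / 3740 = -99.32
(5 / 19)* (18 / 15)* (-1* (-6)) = 36 / 19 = 1.89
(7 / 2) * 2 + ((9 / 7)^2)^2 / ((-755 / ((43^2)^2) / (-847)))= 2714122969436 / 258965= 10480655.57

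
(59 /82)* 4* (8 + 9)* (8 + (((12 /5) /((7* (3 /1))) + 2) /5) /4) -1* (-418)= 5844661 /7175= 814.59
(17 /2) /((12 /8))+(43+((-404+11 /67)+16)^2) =2026316069 /13467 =150465.29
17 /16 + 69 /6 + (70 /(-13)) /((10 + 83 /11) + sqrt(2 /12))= 8470 * sqrt(6) /2903849 + 569407089 /46461584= 12.26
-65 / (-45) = 13 / 9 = 1.44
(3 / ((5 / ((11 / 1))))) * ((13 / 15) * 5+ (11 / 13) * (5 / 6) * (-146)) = -42306 / 65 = -650.86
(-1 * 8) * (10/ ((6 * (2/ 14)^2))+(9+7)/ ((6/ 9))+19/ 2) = -2764/ 3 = -921.33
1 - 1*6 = -5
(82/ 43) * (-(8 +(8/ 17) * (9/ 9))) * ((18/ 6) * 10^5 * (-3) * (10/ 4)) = 26568000000/ 731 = 36344733.24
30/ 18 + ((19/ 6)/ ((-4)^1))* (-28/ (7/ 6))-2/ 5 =304/ 15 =20.27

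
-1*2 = -2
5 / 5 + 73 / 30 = 103 / 30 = 3.43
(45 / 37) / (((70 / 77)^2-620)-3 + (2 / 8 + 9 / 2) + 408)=-7260 / 1250119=-0.01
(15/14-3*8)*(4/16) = -321/56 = -5.73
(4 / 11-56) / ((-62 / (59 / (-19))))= -18054 / 6479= -2.79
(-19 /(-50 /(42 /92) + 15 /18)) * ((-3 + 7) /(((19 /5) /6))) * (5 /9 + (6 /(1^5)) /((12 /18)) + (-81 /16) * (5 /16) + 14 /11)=1640359 /160688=10.21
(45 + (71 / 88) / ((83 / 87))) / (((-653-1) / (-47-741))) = 21988943 / 398068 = 55.24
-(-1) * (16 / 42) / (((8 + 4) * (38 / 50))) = 50 / 1197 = 0.04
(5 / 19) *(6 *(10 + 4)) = 420 / 19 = 22.11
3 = 3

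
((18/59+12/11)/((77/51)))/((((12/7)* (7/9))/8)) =277236/49973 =5.55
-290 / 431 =-0.67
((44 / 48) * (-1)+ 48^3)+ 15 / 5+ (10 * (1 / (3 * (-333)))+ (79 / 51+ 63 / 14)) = 7513287511 / 67932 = 110600.12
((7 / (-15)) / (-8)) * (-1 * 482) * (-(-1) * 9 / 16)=-5061 / 320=-15.82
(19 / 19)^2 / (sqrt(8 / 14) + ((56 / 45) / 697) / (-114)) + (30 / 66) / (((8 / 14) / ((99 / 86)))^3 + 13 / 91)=3196246718025 *sqrt(7) / 6392493433306 + 96706186456143398526 / 56415183271207793891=3.04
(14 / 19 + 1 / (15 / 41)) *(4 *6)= 7912 / 95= 83.28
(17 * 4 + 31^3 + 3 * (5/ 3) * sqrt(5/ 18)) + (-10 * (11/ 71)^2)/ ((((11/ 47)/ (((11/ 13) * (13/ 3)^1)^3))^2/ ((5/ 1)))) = -85940401799/ 3674889 + 5 * sqrt(10)/ 6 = -23383.21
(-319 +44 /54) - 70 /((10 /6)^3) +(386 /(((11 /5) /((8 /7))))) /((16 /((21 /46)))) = -111886261 /341550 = -327.58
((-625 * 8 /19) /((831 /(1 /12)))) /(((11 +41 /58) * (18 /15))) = -181250 /96486579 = -0.00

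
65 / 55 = 13 / 11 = 1.18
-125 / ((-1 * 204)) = 125 / 204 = 0.61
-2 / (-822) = 1 / 411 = 0.00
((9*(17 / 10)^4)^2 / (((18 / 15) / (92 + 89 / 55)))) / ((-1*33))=-323263575573381 / 24200000000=-13358.00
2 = 2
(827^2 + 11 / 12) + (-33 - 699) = 683197.92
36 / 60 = 3 / 5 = 0.60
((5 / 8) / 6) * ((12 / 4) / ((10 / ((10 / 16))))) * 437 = 2185 / 256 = 8.54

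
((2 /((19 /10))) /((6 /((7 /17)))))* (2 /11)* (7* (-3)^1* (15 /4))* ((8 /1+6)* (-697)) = 2109450 /209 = 10093.06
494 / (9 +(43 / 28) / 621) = 8589672 / 156535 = 54.87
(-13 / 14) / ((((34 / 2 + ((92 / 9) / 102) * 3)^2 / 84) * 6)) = -0.04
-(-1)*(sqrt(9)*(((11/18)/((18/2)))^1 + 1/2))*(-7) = -322/27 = -11.93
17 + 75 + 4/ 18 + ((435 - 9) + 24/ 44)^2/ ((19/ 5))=992577050/ 20691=47971.44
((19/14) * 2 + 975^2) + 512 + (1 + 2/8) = 26631947/28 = 951140.96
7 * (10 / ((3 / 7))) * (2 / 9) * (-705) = -230300 / 9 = -25588.89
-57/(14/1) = -57/14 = -4.07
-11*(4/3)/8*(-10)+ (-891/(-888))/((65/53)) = 19.15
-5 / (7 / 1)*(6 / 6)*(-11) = 55 / 7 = 7.86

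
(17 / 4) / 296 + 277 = 327985 / 1184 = 277.01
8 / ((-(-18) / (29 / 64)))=29 / 144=0.20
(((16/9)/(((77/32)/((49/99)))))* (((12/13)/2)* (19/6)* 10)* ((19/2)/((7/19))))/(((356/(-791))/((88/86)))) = -13889200640/44328141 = -313.33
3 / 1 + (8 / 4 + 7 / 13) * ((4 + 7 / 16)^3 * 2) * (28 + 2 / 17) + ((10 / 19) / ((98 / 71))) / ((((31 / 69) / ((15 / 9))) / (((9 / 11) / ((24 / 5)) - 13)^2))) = 10044256871170589 / 790294529024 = 12709.51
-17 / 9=-1.89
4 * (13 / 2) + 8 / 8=27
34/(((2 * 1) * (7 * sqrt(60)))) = 17 * sqrt(15)/210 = 0.31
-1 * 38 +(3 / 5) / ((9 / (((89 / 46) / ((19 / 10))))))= -49729 / 1311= -37.93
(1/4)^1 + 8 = 33/4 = 8.25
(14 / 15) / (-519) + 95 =739561 / 7785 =95.00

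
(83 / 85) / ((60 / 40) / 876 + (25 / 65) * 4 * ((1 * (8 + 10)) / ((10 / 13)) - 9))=630136 / 14297425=0.04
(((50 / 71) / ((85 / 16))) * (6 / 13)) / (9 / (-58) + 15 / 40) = 74240 / 266747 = 0.28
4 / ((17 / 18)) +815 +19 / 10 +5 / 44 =3071471 / 3740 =821.25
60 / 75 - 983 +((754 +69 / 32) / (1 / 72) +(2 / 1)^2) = 1069301 / 20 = 53465.05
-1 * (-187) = 187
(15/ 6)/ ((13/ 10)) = 25/ 13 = 1.92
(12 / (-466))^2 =36 / 54289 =0.00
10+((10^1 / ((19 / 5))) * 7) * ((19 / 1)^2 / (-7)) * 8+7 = -7583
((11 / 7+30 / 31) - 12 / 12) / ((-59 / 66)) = -22044 / 12803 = -1.72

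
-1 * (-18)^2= -324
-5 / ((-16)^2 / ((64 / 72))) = -5 / 288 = -0.02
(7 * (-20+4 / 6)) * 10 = -4060 / 3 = -1353.33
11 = 11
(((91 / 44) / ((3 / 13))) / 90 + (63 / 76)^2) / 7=964013 / 8577360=0.11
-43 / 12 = -3.58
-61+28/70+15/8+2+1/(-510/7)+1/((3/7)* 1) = -110987/2040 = -54.41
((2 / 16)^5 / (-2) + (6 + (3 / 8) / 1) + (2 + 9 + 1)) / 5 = 1204223 / 327680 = 3.67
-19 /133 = -1 /7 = -0.14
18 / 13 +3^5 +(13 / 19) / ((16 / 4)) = 241621 / 988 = 244.56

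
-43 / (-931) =43 / 931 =0.05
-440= -440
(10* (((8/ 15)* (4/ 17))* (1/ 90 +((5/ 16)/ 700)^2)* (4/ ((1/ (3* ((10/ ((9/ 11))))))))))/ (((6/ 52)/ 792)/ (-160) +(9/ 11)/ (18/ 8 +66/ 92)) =50514088768/ 6810509349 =7.42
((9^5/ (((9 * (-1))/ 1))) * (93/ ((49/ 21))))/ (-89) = 1830519/ 623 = 2938.23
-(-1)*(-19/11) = -19/11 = -1.73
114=114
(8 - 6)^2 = 4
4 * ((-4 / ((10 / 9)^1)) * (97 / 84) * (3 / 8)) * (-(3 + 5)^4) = 893952 / 35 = 25541.49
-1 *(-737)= 737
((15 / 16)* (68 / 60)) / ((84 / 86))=731 / 672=1.09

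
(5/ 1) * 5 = 25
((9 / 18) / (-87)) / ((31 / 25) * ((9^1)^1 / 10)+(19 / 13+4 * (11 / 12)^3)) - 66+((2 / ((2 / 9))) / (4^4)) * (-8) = -244336375263 / 3686300896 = -66.28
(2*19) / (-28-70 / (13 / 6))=-247 / 392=-0.63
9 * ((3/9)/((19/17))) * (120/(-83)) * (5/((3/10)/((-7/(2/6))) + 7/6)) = -3213000/190817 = -16.84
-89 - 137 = -226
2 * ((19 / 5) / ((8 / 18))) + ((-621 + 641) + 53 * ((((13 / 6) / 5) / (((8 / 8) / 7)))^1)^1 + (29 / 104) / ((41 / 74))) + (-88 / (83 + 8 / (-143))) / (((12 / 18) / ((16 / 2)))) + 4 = 71932677211 / 379314780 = 189.64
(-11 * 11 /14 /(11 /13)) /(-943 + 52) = 13 /1134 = 0.01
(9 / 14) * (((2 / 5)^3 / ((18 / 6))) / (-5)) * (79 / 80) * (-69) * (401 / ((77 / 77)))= 6557553 / 87500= 74.94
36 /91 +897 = 81663 /91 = 897.40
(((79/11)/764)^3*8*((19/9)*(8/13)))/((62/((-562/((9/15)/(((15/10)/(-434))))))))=13161676105/29197484595315036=0.00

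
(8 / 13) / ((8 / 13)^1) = 1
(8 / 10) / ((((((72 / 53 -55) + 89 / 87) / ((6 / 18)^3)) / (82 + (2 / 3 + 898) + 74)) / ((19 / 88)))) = -23099573 / 180148320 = -0.13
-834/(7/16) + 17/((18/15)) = -79469/42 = -1892.12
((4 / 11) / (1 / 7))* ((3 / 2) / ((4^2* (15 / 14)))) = 49 / 220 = 0.22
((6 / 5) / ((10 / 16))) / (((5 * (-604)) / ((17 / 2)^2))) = -867 / 18875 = -0.05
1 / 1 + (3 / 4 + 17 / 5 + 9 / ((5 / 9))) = 427 / 20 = 21.35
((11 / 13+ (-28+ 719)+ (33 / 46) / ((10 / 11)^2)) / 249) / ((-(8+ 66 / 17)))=-234737751 / 1002606800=-0.23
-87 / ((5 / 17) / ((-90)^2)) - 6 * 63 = -2396358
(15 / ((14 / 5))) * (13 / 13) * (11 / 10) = 165 / 28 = 5.89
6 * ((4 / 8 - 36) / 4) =-213 / 4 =-53.25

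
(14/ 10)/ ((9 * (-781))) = -7/ 35145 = -0.00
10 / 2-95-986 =-1076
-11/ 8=-1.38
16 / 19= 0.84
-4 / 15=-0.27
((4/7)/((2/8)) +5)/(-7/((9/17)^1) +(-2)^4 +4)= 459/427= 1.07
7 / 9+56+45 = 916 / 9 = 101.78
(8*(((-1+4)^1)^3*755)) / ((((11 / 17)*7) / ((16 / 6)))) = 96012.47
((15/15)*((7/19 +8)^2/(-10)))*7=-176967/3610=-49.02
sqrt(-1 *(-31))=sqrt(31)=5.57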